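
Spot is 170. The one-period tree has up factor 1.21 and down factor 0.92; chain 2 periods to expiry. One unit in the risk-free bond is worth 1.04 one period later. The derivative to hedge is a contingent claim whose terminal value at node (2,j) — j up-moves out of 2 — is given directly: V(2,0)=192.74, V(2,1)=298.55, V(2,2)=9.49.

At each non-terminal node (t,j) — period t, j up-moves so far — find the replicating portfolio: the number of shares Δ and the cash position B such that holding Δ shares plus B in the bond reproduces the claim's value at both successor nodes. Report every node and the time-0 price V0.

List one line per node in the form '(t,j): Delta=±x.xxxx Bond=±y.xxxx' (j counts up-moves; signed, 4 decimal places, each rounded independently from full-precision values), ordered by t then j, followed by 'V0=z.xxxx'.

Under the risk-neutral measure, an up-move has probability p* = (R−d)/(u−d) = 0.4138 and values discount at R = 1.04.
At expiry t=2: V(2,0)=192.7400, V(2,1)=298.5500, V(2,2)=9.4900
  t=1,j=0: stock 156.4000 → up 189.2440 (V=298.5500), down 143.8880 (V=192.7400). Price 227.4264; hedge Δ=2.3329, bond B=-137.4357.
  t=1,j=1: stock 205.7000 → up 248.8970 (V=9.4900), down 189.2440 (V=298.5500). Price 172.0567; hedge Δ=-4.8457, bond B=1168.8153.
  t=0,j=0: stock 170.0000 → up 205.7000 (V=172.0567), down 156.4000 (V=227.4264). Price 196.6488; hedge Δ=-1.1231, bond B=387.5788.
Each (Δ,B) replicates both successor values, so the strategy is self-financing and V0 is arbitrage-free.

(0,0): Delta=-1.1231 Bond=387.5788
(1,0): Delta=2.3329 Bond=-137.4357
(1,1): Delta=-4.8457 Bond=1168.8153
V0=196.6488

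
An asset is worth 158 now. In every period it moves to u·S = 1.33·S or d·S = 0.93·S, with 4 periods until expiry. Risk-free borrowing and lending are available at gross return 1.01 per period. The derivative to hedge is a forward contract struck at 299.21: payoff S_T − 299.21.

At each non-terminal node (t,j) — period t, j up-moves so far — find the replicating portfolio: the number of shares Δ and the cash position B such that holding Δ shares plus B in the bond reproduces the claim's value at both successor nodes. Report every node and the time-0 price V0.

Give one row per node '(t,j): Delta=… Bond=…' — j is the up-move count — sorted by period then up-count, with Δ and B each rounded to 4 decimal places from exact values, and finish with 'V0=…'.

Risk-neutral probability p* = (R−d)/(u−d) = (1.01−0.93)/(1.33−0.93) = 0.2000.
At expiry t=4: V(4,0)=-181.0178, V(4,1)=-130.1824, V(4,2)=-57.4824, V(4,3)=46.4865, V(4,4)=195.1731
(3,0): S=127.0884. Δ = (V_up−V_dn)/(S_up−S_dn) = (-130.1824−-181.0178)/(169.0276−118.1922) = 1.0000. V = [p*·-130.1824 + (1−p*)·-181.0178]/1.01 = -169.1591. B = V − Δ·S = -296.2475.
(3,1): S=181.7501. Δ = (V_up−V_dn)/(S_up−S_dn) = (-57.4824−-130.1824)/(241.7276−169.0276) = 1.0000. V = [p*·-57.4824 + (1−p*)·-130.1824]/1.01 = -114.4974. B = V − Δ·S = -296.2475.
(3,2): S=259.9222. Δ = (V_up−V_dn)/(S_up−S_dn) = (46.4865−-57.4824)/(345.6965−241.7276) = 1.0000. V = [p*·46.4865 + (1−p*)·-57.4824]/1.01 = -36.3254. B = V − Δ·S = -296.2475.
(3,3): S=371.7166. Δ = (V_up−V_dn)/(S_up−S_dn) = (195.1731−46.4865)/(494.3831−345.6965) = 1.0000. V = [p*·195.1731 + (1−p*)·46.4865]/1.01 = 75.4691. B = V − Δ·S = -296.2475.
(2,0): S=136.6542. Δ = (V_up−V_dn)/(S_up−S_dn) = (-114.4974−-169.1591)/(181.7501−127.0884) = 1.0000. V = [p*·-114.4974 + (1−p*)·-169.1591]/1.01 = -156.6602. B = V − Δ·S = -293.3144.
(2,1): S=195.4302. Δ = (V_up−V_dn)/(S_up−S_dn) = (-36.3254−-114.4974)/(259.9222−181.7501) = 1.0000. V = [p*·-36.3254 + (1−p*)·-114.4974]/1.01 = -97.8842. B = V − Δ·S = -293.3144.
(2,2): S=279.4862. Δ = (V_up−V_dn)/(S_up−S_dn) = (75.4691−-36.3254)/(371.7166−259.9222) = 1.0000. V = [p*·75.4691 + (1−p*)·-36.3254]/1.01 = -13.8282. B = V − Δ·S = -293.3144.
(1,0): S=146.9400. Δ = (V_up−V_dn)/(S_up−S_dn) = (-97.8842−-156.6602)/(195.4302−136.6542) = 1.0000. V = [p*·-97.8842 + (1−p*)·-156.6602]/1.01 = -143.4703. B = V − Δ·S = -290.4103.
(1,1): S=210.1400. Δ = (V_up−V_dn)/(S_up−S_dn) = (-13.8282−-97.8842)/(279.4862−195.4302) = 1.0000. V = [p*·-13.8282 + (1−p*)·-97.8842]/1.01 = -80.2703. B = V − Δ·S = -290.4103.
(0,0): S=158.0000. Δ = (V_up−V_dn)/(S_up−S_dn) = (-80.2703−-143.4703)/(210.1400−146.9400) = 1.0000. V = [p*·-80.2703 + (1−p*)·-143.4703]/1.01 = -129.5349. B = V − Δ·S = -287.5349.
Root portfolio cost Δ·158+B reproduces V0=-129.5349.

(0,0): Delta=1.0000 Bond=-287.5349
(1,0): Delta=1.0000 Bond=-290.4103
(1,1): Delta=1.0000 Bond=-290.4103
(2,0): Delta=1.0000 Bond=-293.3144
(2,1): Delta=1.0000 Bond=-293.3144
(2,2): Delta=1.0000 Bond=-293.3144
(3,0): Delta=1.0000 Bond=-296.2475
(3,1): Delta=1.0000 Bond=-296.2475
(3,2): Delta=1.0000 Bond=-296.2475
(3,3): Delta=1.0000 Bond=-296.2475
V0=-129.5349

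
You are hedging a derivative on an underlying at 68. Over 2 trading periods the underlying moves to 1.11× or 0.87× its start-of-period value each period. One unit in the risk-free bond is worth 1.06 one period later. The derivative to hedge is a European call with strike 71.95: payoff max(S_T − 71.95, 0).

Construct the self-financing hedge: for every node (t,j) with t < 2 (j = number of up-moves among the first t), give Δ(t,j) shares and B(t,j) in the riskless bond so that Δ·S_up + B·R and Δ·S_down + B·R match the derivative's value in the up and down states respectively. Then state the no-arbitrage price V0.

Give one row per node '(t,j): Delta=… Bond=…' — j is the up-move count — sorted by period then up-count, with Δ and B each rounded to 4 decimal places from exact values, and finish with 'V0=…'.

The replicating-portfolio and risk-neutral prices coincide; use p* = (1.06−0.87)/(1.11−0.87) = 0.7917 for the latter.
At expiry t=2: V(2,0)=0.0000, V(2,1)=0.0000, V(2,2)=11.8328
Node (1,0) S=59.1600: V=(p*·0.0000+(1−p*)·0.0000)/1.06=0.0000; Δ=(0.0000−0.0000)/(65.6676−51.4692)=0.0000; B=V−Δ·S=0.0000
Node (1,1) S=75.4800: V=(p*·11.8328+(1−p*)·0.0000)/1.06=8.8374; Δ=(11.8328−0.0000)/(83.7828−65.6676)=0.6532; B=V−Δ·S=-40.4659
Node (0,0) S=68.0000: V=(p*·8.8374+(1−p*)·0.0000)/1.06=6.6003; Δ=(8.8374−0.0000)/(75.4800−59.1600)=0.5415; B=V−Δ·S=-30.2222
Self-financing check: at every node Δ·S+B equals the discounted successor values.

(0,0): Delta=0.5415 Bond=-30.2222
(1,0): Delta=0.0000 Bond=0.0000
(1,1): Delta=0.6532 Bond=-40.4659
V0=6.6003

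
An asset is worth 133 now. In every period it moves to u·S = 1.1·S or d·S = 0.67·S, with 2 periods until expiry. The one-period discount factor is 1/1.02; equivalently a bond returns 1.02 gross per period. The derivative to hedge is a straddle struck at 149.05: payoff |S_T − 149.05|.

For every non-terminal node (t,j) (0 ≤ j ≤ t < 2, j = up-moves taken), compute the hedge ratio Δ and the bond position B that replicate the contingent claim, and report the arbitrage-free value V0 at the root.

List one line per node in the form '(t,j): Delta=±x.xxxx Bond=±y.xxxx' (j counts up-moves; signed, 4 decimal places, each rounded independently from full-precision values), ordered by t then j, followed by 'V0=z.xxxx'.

(0,0): Delta=-0.6685 Bond=114.2986
(1,0): Delta=-1.0000 Bond=146.1275
(1,1): Delta=-0.6223 Bond=109.8320
V0=25.3924

Under the risk-neutral measure, an up-move has probability p* = (R−d)/(u−d) = 0.8140 and values discount at R = 1.02.
At expiry t=2: V(2,0)=89.3463, V(2,1)=51.0290, V(2,2)=11.8800
Node (1,0) S=89.1100: V=(p*·51.0290+(1−p*)·89.3463)/1.02=57.0175; Δ=(51.0290−89.3463)/(98.0210−59.7037)=-1.0000; B=V−Δ·S=146.1275
Node (1,1) S=146.3000: V=(p*·11.8800+(1−p*)·51.0290)/1.02=18.7878; Δ=(11.8800−51.0290)/(160.9300−98.0210)=-0.6223; B=V−Δ·S=109.8320
Node (0,0) S=133.0000: V=(p*·18.7878+(1−p*)·57.0175)/1.02=25.3924; Δ=(18.7878−57.0175)/(146.3000−89.1100)=-0.6685; B=V−Δ·S=114.2986
Each (Δ,B) replicates both successor values, so the strategy is self-financing and V0 is arbitrage-free.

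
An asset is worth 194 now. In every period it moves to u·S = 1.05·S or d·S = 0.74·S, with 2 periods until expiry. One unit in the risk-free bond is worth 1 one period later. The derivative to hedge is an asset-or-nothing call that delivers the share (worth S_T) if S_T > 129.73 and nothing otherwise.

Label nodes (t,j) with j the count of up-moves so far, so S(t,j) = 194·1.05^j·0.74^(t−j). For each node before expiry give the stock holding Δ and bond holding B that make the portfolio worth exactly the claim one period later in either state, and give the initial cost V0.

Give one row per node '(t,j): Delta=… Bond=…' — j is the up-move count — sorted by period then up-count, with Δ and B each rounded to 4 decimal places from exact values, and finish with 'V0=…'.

Since d<R<u, set p* = (R−d)/(u−d) = 0.8387; price each node as the discounted p*-expectation of its children.
Terminal values V(2,·): V(2,0)=0.0000, V(2,1)=150.7380, V(2,2)=213.8850
  t=1,j=0: stock 143.5600 → up 150.7380 (V=150.7380), down 106.2344 (V=0.0000). Price 126.4254; hedge Δ=3.3871, bond B=-359.8262.
  t=1,j=1: stock 203.7000 → up 213.8850 (V=213.8850), down 150.7380 (V=150.7380). Price 203.7000; hedge Δ=1.0000, bond B=0.0000.
  t=0,j=0: stock 194.0000 → up 203.7000 (V=203.7000), down 143.5600 (V=126.4254). Price 191.2364; hedge Δ=1.2849, bond B=-58.0365.
The time-0 hedge costs 191.2364, which is the no-arbitrage price.

(0,0): Delta=1.2849 Bond=-58.0365
(1,0): Delta=3.3871 Bond=-359.8262
(1,1): Delta=1.0000 Bond=0.0000
V0=191.2364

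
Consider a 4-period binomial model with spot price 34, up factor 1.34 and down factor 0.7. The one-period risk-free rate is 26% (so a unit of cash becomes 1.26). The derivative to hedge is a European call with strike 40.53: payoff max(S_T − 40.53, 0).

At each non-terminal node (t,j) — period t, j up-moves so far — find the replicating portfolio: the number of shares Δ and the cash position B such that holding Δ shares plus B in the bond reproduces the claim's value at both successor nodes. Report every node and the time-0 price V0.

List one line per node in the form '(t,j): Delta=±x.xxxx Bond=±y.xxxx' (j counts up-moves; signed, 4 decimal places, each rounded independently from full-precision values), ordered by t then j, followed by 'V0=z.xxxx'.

(0,0): Delta=0.9162 Bond=-12.8576
(1,0): Delta=0.5298 Bond=-7.0058
(1,1): Delta=0.9450 Bond=-17.5141
(2,0): Delta=0.0000 Bond=0.0000
(2,1): Delta=0.5694 Bond=-10.0883
(2,2): Delta=0.9730 Bond=-23.7791
(3,0): Delta=0.0000 Bond=0.0000
(3,1): Delta=0.0000 Bond=0.0000
(3,2): Delta=0.6119 Bond=-14.5271
(3,3): Delta=1.0000 Bond=-32.1667
V0=18.2927

No-arbitrage ⇒ martingale measure with p* = (R−d)/(u−d) = 0.8750.
At expiry t=4: V(4,0)=0.0000, V(4,1)=0.0000, V(4,2)=0.0000, V(4,3)=16.7353, V(4,4)=69.0921
(3,0): S=11.6620. Δ = (V_up−V_dn)/(S_up−S_dn) = (0.0000−0.0000)/(15.6271−8.1634) = 0.0000. V = [p*·0.0000 + (1−p*)·0.0000]/1.26 = 0.0000. B = V − Δ·S = 0.0000.
(3,1): S=22.3244. Δ = (V_up−V_dn)/(S_up−S_dn) = (0.0000−0.0000)/(29.9147−15.6271) = 0.0000. V = [p*·0.0000 + (1−p*)·0.0000]/1.26 = 0.0000. B = V − Δ·S = 0.0000.
(3,2): S=42.7353. Δ = (V_up−V_dn)/(S_up−S_dn) = (16.7353−0.0000)/(57.2653−29.9147) = 0.6119. V = [p*·16.7353 + (1−p*)·0.0000]/1.26 = 11.6217. B = V − Δ·S = -14.5271.
(3,3): S=81.8075. Δ = (V_up−V_dn)/(S_up−S_dn) = (69.0921−16.7353)/(109.6221−57.2653) = 1.0000. V = [p*·69.0921 + (1−p*)·16.7353]/1.26 = 49.6409. B = V − Δ·S = -32.1667.
(2,0): S=16.6600. Δ = (V_up−V_dn)/(S_up−S_dn) = (0.0000−0.0000)/(22.3244−11.6620) = 0.0000. V = [p*·0.0000 + (1−p*)·0.0000]/1.26 = 0.0000. B = V − Δ·S = 0.0000.
(2,1): S=31.8920. Δ = (V_up−V_dn)/(S_up−S_dn) = (11.6217−0.0000)/(42.7353−22.3244) = 0.5694. V = [p*·11.6217 + (1−p*)·0.0000]/1.26 = 8.0706. B = V − Δ·S = -10.0883.
(2,2): S=61.0504. Δ = (V_up−V_dn)/(S_up−S_dn) = (49.6409−11.6217)/(81.8075−42.7353) = 0.9730. V = [p*·49.6409 + (1−p*)·11.6217]/1.26 = 35.6258. B = V − Δ·S = -23.7791.
(1,0): S=23.8000. Δ = (V_up−V_dn)/(S_up−S_dn) = (8.0706−0.0000)/(31.8920−16.6600) = 0.5298. V = [p*·8.0706 + (1−p*)·0.0000]/1.26 = 5.6046. B = V − Δ·S = -7.0058.
(1,1): S=45.5600. Δ = (V_up−V_dn)/(S_up−S_dn) = (35.6258−8.0706)/(61.0504−31.8920) = 0.9450. V = [p*·35.6258 + (1−p*)·8.0706]/1.26 = 25.5408. B = V − Δ·S = -17.5141.
(0,0): S=34.0000. Δ = (V_up−V_dn)/(S_up−S_dn) = (25.5408−5.6046)/(45.5600−23.8000) = 0.9162. V = [p*·25.5408 + (1−p*)·5.6046]/1.26 = 18.2927. B = V − Δ·S = -12.8576.
The time-0 hedge costs 18.2927, which is the no-arbitrage price.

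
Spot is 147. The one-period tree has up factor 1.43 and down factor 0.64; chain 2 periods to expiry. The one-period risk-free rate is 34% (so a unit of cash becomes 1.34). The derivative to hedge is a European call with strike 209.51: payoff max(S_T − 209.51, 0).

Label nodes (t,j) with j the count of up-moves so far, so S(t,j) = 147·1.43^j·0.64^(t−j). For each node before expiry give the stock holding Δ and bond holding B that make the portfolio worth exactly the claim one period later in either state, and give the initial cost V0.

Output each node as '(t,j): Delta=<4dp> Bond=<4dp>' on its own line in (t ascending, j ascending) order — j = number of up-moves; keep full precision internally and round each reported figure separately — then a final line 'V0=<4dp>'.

Under the risk-neutral measure, an up-move has probability p* = (R−d)/(u−d) = 0.8861 and values discount at R = 1.34.
Terminal values V(2,·): V(2,0)=0.0000, V(2,1)=0.0000, V(2,2)=91.0903
  t=1,j=0: stock 94.0800 → up 134.5344 (V=0.0000), down 60.2112 (V=0.0000). Price 0.0000; hedge Δ=0.0000, bond B=0.0000.
  t=1,j=1: stock 210.2100 → up 300.6003 (V=91.0903), down 134.5344 (V=0.0000). Price 60.2335; hedge Δ=0.5485, bond B=-55.0707.
  t=0,j=0: stock 147.0000 → up 210.2100 (V=60.2335), down 94.0800 (V=0.0000). Price 39.8295; hedge Δ=0.5187, bond B=-36.4155.
Each (Δ,B) replicates both successor values, so the strategy is self-financing and V0 is arbitrage-free.

(0,0): Delta=0.5187 Bond=-36.4155
(1,0): Delta=0.0000 Bond=0.0000
(1,1): Delta=0.5485 Bond=-55.0707
V0=39.8295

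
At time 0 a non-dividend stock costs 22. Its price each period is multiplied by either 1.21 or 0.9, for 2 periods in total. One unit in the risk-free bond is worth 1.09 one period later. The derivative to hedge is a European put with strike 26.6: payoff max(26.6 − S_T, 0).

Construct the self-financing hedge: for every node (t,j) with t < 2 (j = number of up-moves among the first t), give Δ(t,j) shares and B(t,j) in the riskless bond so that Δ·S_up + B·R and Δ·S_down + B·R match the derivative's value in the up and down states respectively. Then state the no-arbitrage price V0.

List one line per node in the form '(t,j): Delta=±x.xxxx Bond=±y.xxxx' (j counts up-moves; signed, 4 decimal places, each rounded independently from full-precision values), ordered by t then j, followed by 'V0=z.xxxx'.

The replicating-portfolio and risk-neutral prices coincide; use p* = (1.09−0.9)/(1.21−0.9) = 0.6129 for the latter.
Terminal payoffs: V(2,0)=8.7800, V(2,1)=2.6420, V(2,2)=0.0000
  t=1,j=0: stock 19.8000 → up 23.9580 (V=2.6420), down 17.8200 (V=8.7800). Price 4.6037; hedge Δ=-1.0000, bond B=24.4037.
  t=1,j=1: stock 26.6200 → up 32.2102 (V=0.0000), down 23.9580 (V=2.6420). Price 0.9383; hedge Δ=-0.3202, bond B=9.4608.
  t=0,j=0: stock 22.0000 → up 26.6200 (V=0.9383), down 19.8000 (V=4.6037). Price 2.1625; hedge Δ=-0.5374, bond B=13.9864.
Self-financing check: at every node Δ·S+B equals the discounted successor values.

(0,0): Delta=-0.5374 Bond=13.9864
(1,0): Delta=-1.0000 Bond=24.4037
(1,1): Delta=-0.3202 Bond=9.4608
V0=2.1625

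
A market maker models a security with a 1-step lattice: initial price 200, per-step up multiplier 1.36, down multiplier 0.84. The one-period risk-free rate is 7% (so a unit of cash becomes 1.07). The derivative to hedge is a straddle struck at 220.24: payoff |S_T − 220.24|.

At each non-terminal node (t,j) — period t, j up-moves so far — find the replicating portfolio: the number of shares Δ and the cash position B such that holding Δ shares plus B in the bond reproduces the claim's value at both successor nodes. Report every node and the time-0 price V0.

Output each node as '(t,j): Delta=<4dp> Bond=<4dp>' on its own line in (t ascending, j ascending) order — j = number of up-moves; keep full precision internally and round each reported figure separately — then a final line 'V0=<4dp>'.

Risk-neutral probability p* = (R−d)/(u−d) = (1.07−0.84)/(1.36−0.84) = 0.4423.
Terminal values V(1,·): V(1,0)=52.2400, V(1,1)=51.7600
(0,0): S=200.0000. Δ = (V_up−V_dn)/(S_up−S_dn) = (51.7600−52.2400)/(272.0000−168.0000) = -0.0046. V = [p*·51.7600 + (1−p*)·52.2400]/1.07 = 48.6240. B = V − Δ·S = 49.5471.
Each (Δ,B) replicates both successor values, so the strategy is self-financing and V0 is arbitrage-free.

(0,0): Delta=-0.0046 Bond=49.5471
V0=48.6240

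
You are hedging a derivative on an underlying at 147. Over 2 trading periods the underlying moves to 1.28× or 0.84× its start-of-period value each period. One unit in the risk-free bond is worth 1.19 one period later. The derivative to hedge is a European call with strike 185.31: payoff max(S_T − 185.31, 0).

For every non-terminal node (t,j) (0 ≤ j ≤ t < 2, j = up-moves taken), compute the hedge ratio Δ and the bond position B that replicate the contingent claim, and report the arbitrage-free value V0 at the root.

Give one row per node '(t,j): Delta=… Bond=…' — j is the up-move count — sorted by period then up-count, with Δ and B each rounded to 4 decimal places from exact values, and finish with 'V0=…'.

No-arbitrage ⇒ martingale measure with p* = (R−d)/(u−d) = 0.7955.
Terminal payoffs: V(2,0)=0.0000, V(2,1)=0.0000, V(2,2)=55.5348
(1,0): S=123.4800. Δ = (V_up−V_dn)/(S_up−S_dn) = (0.0000−0.0000)/(158.0544−103.7232) = 0.0000. V = [p*·0.0000 + (1−p*)·0.0000]/1.19 = 0.0000. B = V − Δ·S = 0.0000.
(1,1): S=188.1600. Δ = (V_up−V_dn)/(S_up−S_dn) = (55.5348−0.0000)/(240.8448−158.0544) = 0.6708. V = [p*·55.5348 + (1−p*)·0.0000]/1.19 = 37.1222. B = V − Δ·S = -89.0933.
(0,0): S=147.0000. Δ = (V_up−V_dn)/(S_up−S_dn) = (37.1222−0.0000)/(188.1600−123.4800) = 0.5739. V = [p*·37.1222 + (1−p*)·0.0000]/1.19 = 24.8143. B = V − Δ·S = -59.5543.
Check: Δ(0,0)·S0 + B(0,0) = 24.8143 = V0.

(0,0): Delta=0.5739 Bond=-59.5543
(1,0): Delta=0.0000 Bond=0.0000
(1,1): Delta=0.6708 Bond=-89.0933
V0=24.8143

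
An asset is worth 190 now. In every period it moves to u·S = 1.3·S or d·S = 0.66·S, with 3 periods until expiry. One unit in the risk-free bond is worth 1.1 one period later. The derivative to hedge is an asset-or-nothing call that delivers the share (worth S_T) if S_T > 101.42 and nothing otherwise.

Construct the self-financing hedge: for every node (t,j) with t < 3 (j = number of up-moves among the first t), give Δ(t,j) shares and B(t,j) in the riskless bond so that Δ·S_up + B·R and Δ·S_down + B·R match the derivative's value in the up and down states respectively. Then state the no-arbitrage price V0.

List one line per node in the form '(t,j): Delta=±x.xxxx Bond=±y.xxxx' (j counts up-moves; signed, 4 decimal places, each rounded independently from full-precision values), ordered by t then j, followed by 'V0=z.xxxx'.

The replicating-portfolio and risk-neutral prices coincide; use p* = (1.1−0.66)/(1.3−0.66) = 0.6875 for the latter.
Terminal values V(3,·): V(3,0)=0.0000, V(3,1)=107.5932, V(3,2)=211.9260, V(3,3)=417.4300
  t=2,j=0: stock 82.7640 → up 107.5932 (V=107.5932), down 54.6242 (V=0.0000). Price 67.2458; hedge Δ=2.0312, bond B=-100.8686.
  t=2,j=1: stock 163.0200 → up 211.9260 (V=211.9260), down 107.5932 (V=107.5932). Price 163.0200; hedge Δ=1.0000, bond B=0.0000.
  t=2,j=2: stock 321.1000 → up 417.4300 (V=417.4300), down 211.9260 (V=211.9260). Price 321.1000; hedge Δ=1.0000, bond B=0.0000.
  t=1,j=0: stock 125.4000 → up 163.0200 (V=163.0200), down 82.7640 (V=67.2458). Price 120.9914; hedge Δ=1.1934, bond B=-28.6559.
  t=1,j=1: stock 247.0000 → up 321.1000 (V=321.1000), down 163.0200 (V=163.0200). Price 247.0000; hedge Δ=1.0000, bond B=0.0000.
  t=0,j=0: stock 190.0000 → up 247.0000 (V=247.0000), down 125.4000 (V=120.9914). Price 188.7476; hedge Δ=1.0363, bond B=-8.1409.
Each (Δ,B) replicates both successor values, so the strategy is self-financing and V0 is arbitrage-free.

(0,0): Delta=1.0363 Bond=-8.1409
(1,0): Delta=1.1934 Bond=-28.6559
(1,1): Delta=1.0000 Bond=0.0000
(2,0): Delta=2.0312 Bond=-100.8686
(2,1): Delta=1.0000 Bond=0.0000
(2,2): Delta=1.0000 Bond=0.0000
V0=188.7476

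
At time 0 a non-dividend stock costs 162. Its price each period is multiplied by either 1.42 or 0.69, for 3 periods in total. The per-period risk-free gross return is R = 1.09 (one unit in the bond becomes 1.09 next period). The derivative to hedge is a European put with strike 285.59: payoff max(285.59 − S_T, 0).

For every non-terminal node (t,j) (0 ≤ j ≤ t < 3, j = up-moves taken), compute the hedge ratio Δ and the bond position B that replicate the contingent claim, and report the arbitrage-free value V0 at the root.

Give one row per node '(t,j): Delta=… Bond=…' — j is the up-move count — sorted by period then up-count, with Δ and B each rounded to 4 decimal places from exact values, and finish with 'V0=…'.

Since d<R<u, set p* = (R−d)/(u−d) = 0.5479; price each node as the discounted p*-expectation of its children.
At expiry t=3: V(3,0)=232.3715, V(3,1)=176.0680, V(3,2)=60.1968, V(3,3)=0.0000
(2,0): S=77.1282. Δ = (V_up−V_dn)/(S_up−S_dn) = (176.0680−232.3715)/(109.5220−53.2185) = -1.0000. V = [p*·176.0680 + (1−p*)·232.3715]/1.09 = 184.8810. B = V − Δ·S = 262.0092.
(2,1): S=158.7276. Δ = (V_up−V_dn)/(S_up−S_dn) = (60.1968−176.0680)/(225.3932−109.5220) = -1.0000. V = [p*·60.1968 + (1−p*)·176.0680]/1.09 = 103.2816. B = V − Δ·S = 262.0092.
(2,2): S=326.6568. Δ = (V_up−V_dn)/(S_up−S_dn) = (0.0000−60.1968)/(463.8527−225.3932) = -0.2524. V = [p*·0.0000 + (1−p*)·60.1968]/1.09 = 24.9654. B = V − Δ·S = 107.4268.
(1,0): S=111.7800. Δ = (V_up−V_dn)/(S_up−S_dn) = (103.2816−184.8810)/(158.7276−77.1282) = -1.0000. V = [p*·103.2816 + (1−p*)·184.8810]/1.09 = 128.5954. B = V − Δ·S = 240.3754.
(1,1): S=230.0400. Δ = (V_up−V_dn)/(S_up−S_dn) = (24.9654−103.2816)/(326.6568−158.7276) = -0.4664. V = [p*·24.9654 + (1−p*)·103.2816]/1.09 = 55.3840. B = V − Δ·S = 162.6665.
(0,0): S=162.0000. Δ = (V_up−V_dn)/(S_up−S_dn) = (55.3840−128.5954)/(230.0400−111.7800) = -0.6191. V = [p*·55.3840 + (1−p*)·128.5954]/1.09 = 81.1739. B = V − Δ·S = 181.4635.
Check: Δ(0,0)·S0 + B(0,0) = 81.1739 = V0.

(0,0): Delta=-0.6191 Bond=181.4635
(1,0): Delta=-1.0000 Bond=240.3754
(1,1): Delta=-0.4664 Bond=162.6665
(2,0): Delta=-1.0000 Bond=262.0092
(2,1): Delta=-1.0000 Bond=262.0092
(2,2): Delta=-0.2524 Bond=107.4268
V0=81.1739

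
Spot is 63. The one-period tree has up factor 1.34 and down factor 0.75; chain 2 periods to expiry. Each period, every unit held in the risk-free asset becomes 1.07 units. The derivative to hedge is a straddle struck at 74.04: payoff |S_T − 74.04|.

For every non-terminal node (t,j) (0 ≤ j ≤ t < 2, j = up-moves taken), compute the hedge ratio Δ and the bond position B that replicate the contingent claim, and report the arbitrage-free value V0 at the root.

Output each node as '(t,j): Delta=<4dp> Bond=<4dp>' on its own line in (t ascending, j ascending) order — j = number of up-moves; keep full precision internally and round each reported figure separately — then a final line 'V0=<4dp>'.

The replicating-portfolio and risk-neutral prices coincide; use p* = (1.07−0.75)/(1.34−0.75) = 0.5424 for the latter.
Terminal values V(2,·): V(2,0)=38.6025, V(2,1)=10.7250, V(2,2)=39.0828
  t=1,j=0: stock 47.2500 → up 63.3150 (V=10.7250), down 35.4375 (V=38.6025). Price 21.9463; hedge Δ=-1.0000, bond B=69.1963.
  t=1,j=1: stock 84.4200 → up 113.1228 (V=39.0828), down 63.3150 (V=10.7250). Price 24.3977; hedge Δ=0.5693, bond B=-23.6664.
  t=0,j=0: stock 63.0000 → up 84.4200 (V=24.3977), down 47.2500 (V=21.9463). Price 21.7531; hedge Δ=0.0660, bond B=17.5982.
Root portfolio cost Δ·63+B reproduces V0=21.7531.

(0,0): Delta=0.0660 Bond=17.5982
(1,0): Delta=-1.0000 Bond=69.1963
(1,1): Delta=0.5693 Bond=-23.6664
V0=21.7531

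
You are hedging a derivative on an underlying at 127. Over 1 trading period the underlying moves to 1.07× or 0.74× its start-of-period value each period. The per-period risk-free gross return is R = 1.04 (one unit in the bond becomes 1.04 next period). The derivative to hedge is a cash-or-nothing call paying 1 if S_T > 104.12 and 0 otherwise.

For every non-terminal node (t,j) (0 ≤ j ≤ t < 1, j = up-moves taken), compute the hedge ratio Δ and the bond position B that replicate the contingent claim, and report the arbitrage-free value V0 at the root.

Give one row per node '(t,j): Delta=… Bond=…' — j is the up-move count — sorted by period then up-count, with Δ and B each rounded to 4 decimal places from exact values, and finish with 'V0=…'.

(0,0): Delta=0.0239 Bond=-2.1562
V0=0.8741

Since d<R<u, set p* = (R−d)/(u−d) = 0.9091; price each node as the discounted p*-expectation of its children.
Terminal payoffs: V(1,0)=0.0000, V(1,1)=1.0000
Node (0,0) S=127.0000: V=(p*·1.0000+(1−p*)·0.0000)/1.04=0.8741; Δ=(1.0000−0.0000)/(135.8900−93.9800)=0.0239; B=V−Δ·S=-2.1562
Self-financing check: at every node Δ·S+B equals the discounted successor values.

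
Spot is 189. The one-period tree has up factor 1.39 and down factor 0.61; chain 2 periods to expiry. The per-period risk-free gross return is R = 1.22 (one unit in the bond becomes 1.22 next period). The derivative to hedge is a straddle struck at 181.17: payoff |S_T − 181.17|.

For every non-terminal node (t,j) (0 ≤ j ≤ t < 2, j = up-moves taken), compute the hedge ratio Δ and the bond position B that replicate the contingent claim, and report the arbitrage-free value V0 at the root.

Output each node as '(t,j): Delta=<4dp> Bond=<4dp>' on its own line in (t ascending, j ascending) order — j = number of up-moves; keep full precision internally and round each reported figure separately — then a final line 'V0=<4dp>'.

(0,0): Delta=0.6001 Bond=-29.4924
(1,0): Delta=-1.0000 Bond=148.5000
(1,1): Delta=0.7958 Bond=-87.3935
V0=83.9351

Risk-neutral probability p* = (R−d)/(u−d) = (1.22−0.61)/(1.39−0.61) = 0.7821.
Terminal payoffs: V(2,0)=110.8431, V(2,1)=20.9169, V(2,2)=183.9969
(1,0): S=115.2900. Δ = (V_up−V_dn)/(S_up−S_dn) = (20.9169−110.8431)/(160.2531−70.3269) = -1.0000. V = [p*·20.9169 + (1−p*)·110.8431]/1.22 = 33.2100. B = V − Δ·S = 148.5000.
(1,1): S=262.7100. Δ = (V_up−V_dn)/(S_up−S_dn) = (183.9969−20.9169)/(365.1669−160.2531) = 0.7958. V = [p*·183.9969 + (1−p*)·20.9169]/1.22 = 121.6835. B = V − Δ·S = -87.3935.
(0,0): S=189.0000. Δ = (V_up−V_dn)/(S_up−S_dn) = (121.6835−33.2100)/(262.7100−115.2900) = 0.6001. V = [p*·121.6835 + (1−p*)·33.2100]/1.22 = 83.9351. B = V − Δ·S = -29.4924.
The time-0 hedge costs 83.9351, which is the no-arbitrage price.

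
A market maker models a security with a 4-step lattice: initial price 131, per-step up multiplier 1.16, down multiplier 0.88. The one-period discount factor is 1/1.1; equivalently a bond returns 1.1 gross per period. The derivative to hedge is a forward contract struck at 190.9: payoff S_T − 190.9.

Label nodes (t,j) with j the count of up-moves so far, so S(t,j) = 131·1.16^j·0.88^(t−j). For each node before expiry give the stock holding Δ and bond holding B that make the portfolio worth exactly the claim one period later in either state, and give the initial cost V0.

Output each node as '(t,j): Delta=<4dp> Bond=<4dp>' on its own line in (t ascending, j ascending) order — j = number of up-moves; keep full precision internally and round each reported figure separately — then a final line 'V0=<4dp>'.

(0,0): Delta=1.0000 Bond=-130.3873
(1,0): Delta=1.0000 Bond=-143.4260
(1,1): Delta=1.0000 Bond=-143.4260
(2,0): Delta=1.0000 Bond=-157.7686
(2,1): Delta=1.0000 Bond=-157.7686
(2,2): Delta=1.0000 Bond=-157.7686
(3,0): Delta=1.0000 Bond=-173.5455
(3,1): Delta=1.0000 Bond=-173.5455
(3,2): Delta=1.0000 Bond=-173.5455
(3,3): Delta=1.0000 Bond=-173.5455
V0=0.6127

The replicating-portfolio and risk-neutral prices coincide; use p* = (1.1−0.88)/(1.16−0.88) = 0.7857 for the latter.
Terminal payoffs: V(4,0)=-112.3399, V(4,1)=-87.3435, V(4,2)=-54.3937, V(4,3)=-10.9599, V(4,4)=46.2938
  t=3,j=0: stock 89.2728 → up 103.5565 (V=-87.3435), down 78.5601 (V=-112.3399). Price -84.2726; hedge Δ=1.0000, bond B=-173.5455.
  t=3,j=1: stock 117.6778 → up 136.5063 (V=-54.3937), down 103.5565 (V=-87.3435). Price -55.8676; hedge Δ=1.0000, bond B=-173.5455.
  t=3,j=2: stock 155.1208 → up 179.9401 (V=-10.9599), down 136.5063 (V=-54.3937). Price -18.4247; hedge Δ=1.0000, bond B=-173.5455.
  t=3,j=3: stock 204.4774 → up 237.1938 (V=46.2938), down 179.9401 (V=-10.9599). Price 30.9319; hedge Δ=1.0000, bond B=-173.5455.
  t=2,j=0: stock 101.4464 → up 117.6778 (V=-55.8676), down 89.2728 (V=-84.2726). Price -56.3222; hedge Δ=1.0000, bond B=-157.7686.
  t=2,j=1: stock 133.7248 → up 155.1208 (V=-18.4247), down 117.6778 (V=-55.8676). Price -24.0438; hedge Δ=1.0000, bond B=-157.7686.
  t=2,j=2: stock 176.2736 → up 204.4774 (V=30.9319), down 155.1208 (V=-18.4247). Price 18.5050; hedge Δ=1.0000, bond B=-157.7686.
  t=1,j=0: stock 115.2800 → up 133.7248 (V=-24.0438), down 101.4464 (V=-56.3222). Price -28.1460; hedge Δ=1.0000, bond B=-143.4260.
  t=1,j=1: stock 151.9600 → up 176.2736 (V=18.5050), down 133.7248 (V=-24.0438). Price 8.5340; hedge Δ=1.0000, bond B=-143.4260.
  t=0,j=0: stock 131.0000 → up 151.9600 (V=8.5340), down 115.2800 (V=-28.1460). Price 0.6127; hedge Δ=1.0000, bond B=-130.3873.
Self-financing check: at every node Δ·S+B equals the discounted successor values.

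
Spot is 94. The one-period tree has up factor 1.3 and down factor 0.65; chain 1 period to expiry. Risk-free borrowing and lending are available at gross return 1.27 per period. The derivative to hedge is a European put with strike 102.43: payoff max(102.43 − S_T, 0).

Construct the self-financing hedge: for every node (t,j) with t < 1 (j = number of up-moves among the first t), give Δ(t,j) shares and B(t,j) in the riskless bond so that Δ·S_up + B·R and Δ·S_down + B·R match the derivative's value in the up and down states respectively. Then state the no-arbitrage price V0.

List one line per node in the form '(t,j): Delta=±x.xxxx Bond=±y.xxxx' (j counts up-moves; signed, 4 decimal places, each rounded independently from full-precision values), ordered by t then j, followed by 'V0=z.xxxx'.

(0,0): Delta=-0.6764 Bond=65.0866
V0=1.5020

Under the risk-neutral measure, an up-move has probability p* = (R−d)/(u−d) = 0.9538 and values discount at R = 1.27.
Terminal payoffs: V(1,0)=41.3300, V(1,1)=0.0000
(0,0): S=94.0000. Δ = (V_up−V_dn)/(S_up−S_dn) = (0.0000−41.3300)/(122.2000−61.1000) = -0.6764. V = [p*·0.0000 + (1−p*)·41.3300]/1.27 = 1.5020. B = V − Δ·S = 65.0866.
Root portfolio cost Δ·94+B reproduces V0=1.5020.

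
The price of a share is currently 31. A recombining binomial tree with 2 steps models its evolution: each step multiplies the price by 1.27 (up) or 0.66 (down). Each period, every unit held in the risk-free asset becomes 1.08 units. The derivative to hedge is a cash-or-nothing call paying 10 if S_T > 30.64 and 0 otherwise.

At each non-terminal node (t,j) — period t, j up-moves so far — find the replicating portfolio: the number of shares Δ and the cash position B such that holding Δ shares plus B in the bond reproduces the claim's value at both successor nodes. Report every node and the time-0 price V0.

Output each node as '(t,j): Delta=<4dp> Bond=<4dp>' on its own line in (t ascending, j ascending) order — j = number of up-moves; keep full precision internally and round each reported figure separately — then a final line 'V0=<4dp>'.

Risk-neutral probability p* = (R−d)/(u−d) = (1.08−0.66)/(1.27−0.66) = 0.6885.
At expiry t=2: V(2,0)=0.0000, V(2,1)=0.0000, V(2,2)=10.0000
Node (1,0) S=20.4600: V=(p*·0.0000+(1−p*)·0.0000)/1.08=0.0000; Δ=(0.0000−0.0000)/(25.9842−13.5036)=0.0000; B=V−Δ·S=0.0000
Node (1,1) S=39.3700: V=(p*·10.0000+(1−p*)·0.0000)/1.08=6.3752; Δ=(10.0000−0.0000)/(49.9999−25.9842)=0.4164; B=V−Δ·S=-10.0182
Node (0,0) S=31.0000: V=(p*·6.3752+(1−p*)·0.0000)/1.08=4.0644; Δ=(6.3752−0.0000)/(39.3700−20.4600)=0.3371; B=V−Δ·S=-6.3868
Root portfolio cost Δ·31+B reproduces V0=4.0644.

(0,0): Delta=0.3371 Bond=-6.3868
(1,0): Delta=0.0000 Bond=0.0000
(1,1): Delta=0.4164 Bond=-10.0182
V0=4.0644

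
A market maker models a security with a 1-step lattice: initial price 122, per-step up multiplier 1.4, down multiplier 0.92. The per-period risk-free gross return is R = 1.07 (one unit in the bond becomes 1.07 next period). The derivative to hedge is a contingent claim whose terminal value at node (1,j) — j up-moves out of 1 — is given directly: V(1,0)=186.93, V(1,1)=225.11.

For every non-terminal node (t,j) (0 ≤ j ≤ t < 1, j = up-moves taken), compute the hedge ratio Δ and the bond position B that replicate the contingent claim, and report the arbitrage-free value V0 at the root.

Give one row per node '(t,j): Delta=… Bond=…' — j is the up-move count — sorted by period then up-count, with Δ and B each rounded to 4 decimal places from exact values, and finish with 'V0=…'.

(0,0): Delta=0.6520 Bond=106.3100
V0=185.8516

Since d<R<u, set p* = (R−d)/(u−d) = 0.3125; price each node as the discounted p*-expectation of its children.
At expiry t=1: V(1,0)=186.9300, V(1,1)=225.1100
(0,0): S=122.0000. Δ = (V_up−V_dn)/(S_up−S_dn) = (225.1100−186.9300)/(170.8000−112.2400) = 0.6520. V = [p*·225.1100 + (1−p*)·186.9300]/1.07 = 185.8516. B = V − Δ·S = 106.3100.
Self-financing check: at every node Δ·S+B equals the discounted successor values.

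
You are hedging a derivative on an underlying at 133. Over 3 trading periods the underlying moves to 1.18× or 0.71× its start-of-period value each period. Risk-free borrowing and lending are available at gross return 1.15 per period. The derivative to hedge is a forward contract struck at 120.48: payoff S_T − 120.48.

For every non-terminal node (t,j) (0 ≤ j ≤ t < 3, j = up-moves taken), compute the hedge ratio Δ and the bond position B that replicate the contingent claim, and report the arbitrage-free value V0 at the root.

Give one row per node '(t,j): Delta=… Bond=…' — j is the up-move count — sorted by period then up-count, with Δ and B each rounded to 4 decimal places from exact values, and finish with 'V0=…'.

The replicating-portfolio and risk-neutral prices coincide; use p* = (1.15−0.71)/(1.18−0.71) = 0.9362 for the latter.
Terminal payoffs: V(3,0)=-72.8778, V(3,1)=-41.3665, V(3,2)=11.0043, V(3,3)=98.0433
(2,0): S=67.0453. Δ = (V_up−V_dn)/(S_up−S_dn) = (-41.3665−-72.8778)/(79.1135−47.6022) = 1.0000. V = [p*·-41.3665 + (1−p*)·-72.8778]/1.15 = -37.7199. B = V − Δ·S = -104.7652.
(2,1): S=111.4274. Δ = (V_up−V_dn)/(S_up−S_dn) = (11.0043−-41.3665)/(131.4843−79.1135) = 1.0000. V = [p*·11.0043 + (1−p*)·-41.3665]/1.15 = 6.6622. B = V − Δ·S = -104.7652.
(2,2): S=185.1892. Δ = (V_up−V_dn)/(S_up−S_dn) = (98.0433−11.0043)/(218.5233−131.4843) = 1.0000. V = [p*·98.0433 + (1−p*)·11.0043]/1.15 = 80.4240. B = V − Δ·S = -104.7652.
(1,0): S=94.4300. Δ = (V_up−V_dn)/(S_up−S_dn) = (6.6622−-37.7199)/(111.4274−67.0453) = 1.0000. V = [p*·6.6622 + (1−p*)·-37.7199]/1.15 = 3.3298. B = V − Δ·S = -91.1002.
(1,1): S=156.9400. Δ = (V_up−V_dn)/(S_up−S_dn) = (80.4240−6.6622)/(185.1892−111.4274) = 1.0000. V = [p*·80.4240 + (1−p*)·6.6622]/1.15 = 65.8398. B = V − Δ·S = -91.1002.
(0,0): S=133.0000. Δ = (V_up−V_dn)/(S_up−S_dn) = (65.8398−3.3298)/(156.9400−94.4300) = 1.0000. V = [p*·65.8398 + (1−p*)·3.3298]/1.15 = 53.7824. B = V − Δ·S = -79.2176.
Self-financing check: at every node Δ·S+B equals the discounted successor values.

(0,0): Delta=1.0000 Bond=-79.2176
(1,0): Delta=1.0000 Bond=-91.1002
(1,1): Delta=1.0000 Bond=-91.1002
(2,0): Delta=1.0000 Bond=-104.7652
(2,1): Delta=1.0000 Bond=-104.7652
(2,2): Delta=1.0000 Bond=-104.7652
V0=53.7824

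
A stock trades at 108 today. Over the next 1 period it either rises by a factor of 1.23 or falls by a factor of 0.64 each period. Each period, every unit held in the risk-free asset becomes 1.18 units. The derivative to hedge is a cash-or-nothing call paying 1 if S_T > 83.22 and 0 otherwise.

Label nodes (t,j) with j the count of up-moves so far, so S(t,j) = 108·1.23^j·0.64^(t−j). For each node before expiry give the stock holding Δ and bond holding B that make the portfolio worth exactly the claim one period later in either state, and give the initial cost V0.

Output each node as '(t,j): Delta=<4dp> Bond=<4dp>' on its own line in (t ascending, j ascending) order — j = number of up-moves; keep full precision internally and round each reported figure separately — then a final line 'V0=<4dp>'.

The replicating-portfolio and risk-neutral prices coincide; use p* = (1.18−0.64)/(1.23−0.64) = 0.9153 for the latter.
Terminal values V(1,·): V(1,0)=0.0000, V(1,1)=1.0000
Node (0,0) S=108.0000: V=(p*·1.0000+(1−p*)·0.0000)/1.18=0.7756; Δ=(1.0000−0.0000)/(132.8400−69.1200)=0.0157; B=V−Δ·S=-0.9193
Root portfolio cost Δ·108+B reproduces V0=0.7756.

(0,0): Delta=0.0157 Bond=-0.9193
V0=0.7756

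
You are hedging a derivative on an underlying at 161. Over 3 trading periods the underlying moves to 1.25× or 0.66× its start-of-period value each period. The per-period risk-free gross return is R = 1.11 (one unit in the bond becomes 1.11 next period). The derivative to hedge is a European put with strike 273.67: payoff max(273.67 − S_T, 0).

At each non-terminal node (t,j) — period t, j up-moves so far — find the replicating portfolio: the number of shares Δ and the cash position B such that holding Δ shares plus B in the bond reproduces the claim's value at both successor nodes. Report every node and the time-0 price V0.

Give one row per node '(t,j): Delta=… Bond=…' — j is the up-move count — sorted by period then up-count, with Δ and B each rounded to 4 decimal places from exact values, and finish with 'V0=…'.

(0,0): Delta=-0.7973 Bond=180.6997
(1,0): Delta=-1.0000 Bond=222.1167
(1,1): Delta=-0.7640 Bond=193.8753
(2,0): Delta=-1.0000 Bond=246.5495
(2,1): Delta=-1.0000 Bond=246.5495
(2,2): Delta=-0.7252 Bond=205.4488
V0=52.3362

Since d<R<u, set p* = (R−d)/(u−d) = 0.7627; price each node as the discounted p*-expectation of its children.
At expiry t=3: V(3,0)=227.3831, V(3,1)=186.0055, V(3,2)=107.6388, V(3,3)=0.0000
Node (2,0) S=70.1316: V=(p*·186.0055+(1−p*)·227.3831)/1.11=176.4179; Δ=(186.0055−227.3831)/(87.6645−46.2869)=-1.0000; B=V−Δ·S=246.5495
Node (2,1) S=132.8250: V=(p*·107.6388+(1−p*)·186.0055)/1.11=113.7245; Δ=(107.6388−186.0055)/(166.0313−87.6645)=-1.0000; B=V−Δ·S=246.5495
Node (2,2) S=251.5625: V=(p*·0.0000+(1−p*)·107.6388)/1.11=23.0103; Δ=(0.0000−107.6388)/(314.4531−166.0312)=-0.7252; B=V−Δ·S=205.4488
Node (1,0) S=106.2600: V=(p*·113.7245+(1−p*)·176.4179)/1.11=115.8567; Δ=(113.7245−176.4179)/(132.8250−70.1316)=-1.0000; B=V−Δ·S=222.1167
Node (1,1) S=201.2500: V=(p*·23.0103+(1−p*)·113.7245)/1.11=40.1222; Δ=(23.0103−113.7245)/(251.5625−132.8250)=-0.7640; B=V−Δ·S=193.8753
Node (0,0) S=161.0000: V=(p*·40.1222+(1−p*)·115.8567)/1.11=52.3362; Δ=(40.1222−115.8567)/(201.2500−106.2600)=-0.7973; B=V−Δ·S=180.6997
The time-0 hedge costs 52.3362, which is the no-arbitrage price.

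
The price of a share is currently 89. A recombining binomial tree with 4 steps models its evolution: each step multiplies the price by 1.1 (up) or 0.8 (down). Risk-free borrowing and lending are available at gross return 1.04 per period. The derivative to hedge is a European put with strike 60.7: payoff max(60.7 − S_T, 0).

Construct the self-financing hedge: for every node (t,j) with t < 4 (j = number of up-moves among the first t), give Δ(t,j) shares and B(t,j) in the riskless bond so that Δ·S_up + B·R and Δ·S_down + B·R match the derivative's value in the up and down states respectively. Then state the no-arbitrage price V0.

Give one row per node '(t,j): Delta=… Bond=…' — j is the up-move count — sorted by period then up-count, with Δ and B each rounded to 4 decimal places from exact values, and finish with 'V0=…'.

(0,0): Delta=-0.0374 Bond=3.5971
(1,0): Delta=-0.1701 Bond=13.1894
(1,1): Delta=-0.0133 Bond=1.3789
(2,0): Delta=-0.6299 Bond=39.9044
(2,1): Delta=-0.0866 Bond=7.1701
(2,2): Delta=0.0000 Bond=0.0000
(3,0): Delta=-1.0000 Bond=58.3654
(3,1): Delta=-0.5626 Bond=37.2844
(3,2): Delta=0.0000 Bond=0.0000
(3,3): Delta=0.0000 Bond=0.0000
V0=0.2646

Since d<R<u, set p* = (R−d)/(u−d) = 0.8000; price each node as the discounted p*-expectation of its children.
At expiry t=4: V(4,0)=24.2456, V(4,1)=10.5752, V(4,2)=0.0000, V(4,3)=0.0000, V(4,4)=0.0000
(3,0): S=45.5680. Δ = (V_up−V_dn)/(S_up−S_dn) = (10.5752−24.2456)/(50.1248−36.4544) = -1.0000. V = [p*·10.5752 + (1−p*)·24.2456]/1.04 = 12.7974. B = V − Δ·S = 58.3654.
(3,1): S=62.6560. Δ = (V_up−V_dn)/(S_up−S_dn) = (0.0000−10.5752)/(68.9216−50.1248) = -0.5626. V = [p*·0.0000 + (1−p*)·10.5752]/1.04 = 2.0337. B = V − Δ·S = 37.2844.
(3,2): S=86.1520. Δ = (V_up−V_dn)/(S_up−S_dn) = (0.0000−0.0000)/(94.7672−68.9216) = 0.0000. V = [p*·0.0000 + (1−p*)·0.0000]/1.04 = 0.0000. B = V − Δ·S = 0.0000.
(3,3): S=118.4590. Δ = (V_up−V_dn)/(S_up−S_dn) = (0.0000−0.0000)/(130.3049−94.7672) = 0.0000. V = [p*·0.0000 + (1−p*)·0.0000]/1.04 = 0.0000. B = V − Δ·S = 0.0000.
(2,0): S=56.9600. Δ = (V_up−V_dn)/(S_up−S_dn) = (2.0337−12.7974)/(62.6560−45.5680) = -0.6299. V = [p*·2.0337 + (1−p*)·12.7974]/1.04 = 4.0254. B = V − Δ·S = 39.9044.
(2,1): S=78.3200. Δ = (V_up−V_dn)/(S_up−S_dn) = (0.0000−2.0337)/(86.1520−62.6560) = -0.0866. V = [p*·0.0000 + (1−p*)·2.0337]/1.04 = 0.3911. B = V − Δ·S = 7.1701.
(2,2): S=107.6900. Δ = (V_up−V_dn)/(S_up−S_dn) = (0.0000−0.0000)/(118.4590−86.1520) = 0.0000. V = [p*·0.0000 + (1−p*)·0.0000]/1.04 = 0.0000. B = V − Δ·S = 0.0000.
(1,0): S=71.2000. Δ = (V_up−V_dn)/(S_up−S_dn) = (0.3911−4.0254)/(78.3200−56.9600) = -0.1701. V = [p*·0.3911 + (1−p*)·4.0254]/1.04 = 1.0750. B = V − Δ·S = 13.1894.
(1,1): S=97.9000. Δ = (V_up−V_dn)/(S_up−S_dn) = (0.0000−0.3911)/(107.6900−78.3200) = -0.0133. V = [p*·0.0000 + (1−p*)·0.3911]/1.04 = 0.0752. B = V − Δ·S = 1.3789.
(0,0): S=89.0000. Δ = (V_up−V_dn)/(S_up−S_dn) = (0.0752−1.0750)/(97.9000−71.2000) = -0.0374. V = [p*·0.0752 + (1−p*)·1.0750]/1.04 = 0.2646. B = V − Δ·S = 3.5971.
Root portfolio cost Δ·89+B reproduces V0=0.2646.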